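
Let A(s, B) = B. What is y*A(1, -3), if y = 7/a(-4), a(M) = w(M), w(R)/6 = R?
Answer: 7/8 ≈ 0.87500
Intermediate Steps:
w(R) = 6*R
a(M) = 6*M
y = -7/24 (y = 7/((6*(-4))) = 7/(-24) = 7*(-1/24) = -7/24 ≈ -0.29167)
y*A(1, -3) = -7/24*(-3) = 7/8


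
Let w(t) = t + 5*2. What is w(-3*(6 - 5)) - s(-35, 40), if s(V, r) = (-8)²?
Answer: -57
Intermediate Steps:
s(V, r) = 64
w(t) = 10 + t (w(t) = t + 10 = 10 + t)
w(-3*(6 - 5)) - s(-35, 40) = (10 - 3*(6 - 5)) - 1*64 = (10 - 3*1) - 64 = (10 - 3) - 64 = 7 - 64 = -57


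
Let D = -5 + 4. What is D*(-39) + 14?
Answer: 53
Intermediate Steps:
D = -1
D*(-39) + 14 = -1*(-39) + 14 = 39 + 14 = 53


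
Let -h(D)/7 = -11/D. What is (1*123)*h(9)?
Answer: 3157/3 ≈ 1052.3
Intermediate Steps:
h(D) = 77/D (h(D) = -(-77)/D = 77/D)
(1*123)*h(9) = (1*123)*(77/9) = 123*(77*(⅑)) = 123*(77/9) = 3157/3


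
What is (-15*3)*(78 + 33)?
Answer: -4995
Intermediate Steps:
(-15*3)*(78 + 33) = -45*111 = -4995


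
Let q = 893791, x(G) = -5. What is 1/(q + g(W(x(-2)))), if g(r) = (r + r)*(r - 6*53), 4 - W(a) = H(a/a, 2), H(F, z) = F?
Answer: 1/891901 ≈ 1.1212e-6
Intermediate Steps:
W(a) = 3 (W(a) = 4 - a/a = 4 - 1*1 = 4 - 1 = 3)
g(r) = 2*r*(-318 + r) (g(r) = (2*r)*(r - 318) = (2*r)*(-318 + r) = 2*r*(-318 + r))
1/(q + g(W(x(-2)))) = 1/(893791 + 2*3*(-318 + 3)) = 1/(893791 + 2*3*(-315)) = 1/(893791 - 1890) = 1/891901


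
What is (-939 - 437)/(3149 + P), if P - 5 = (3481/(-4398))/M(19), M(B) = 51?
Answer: -308634048/707432411 ≈ -0.43627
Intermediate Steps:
P = 1118009/224298 (P = 5 + (3481/(-4398))/51 = 5 + (3481*(-1/4398))*(1/51) = 5 - 3481/4398*1/51 = 5 - 3481/224298 = 1118009/224298 ≈ 4.9845)
(-939 - 437)/(3149 + P) = (-939 - 437)/(3149 + 1118009/224298) = -1376/707432411/224298 = -1376*224298/707432411 = -308634048/707432411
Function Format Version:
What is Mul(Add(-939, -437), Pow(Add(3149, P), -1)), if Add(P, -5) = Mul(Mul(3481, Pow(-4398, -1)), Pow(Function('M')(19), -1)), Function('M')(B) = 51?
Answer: Rational(-308634048, 707432411) ≈ -0.43627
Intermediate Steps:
P = Rational(1118009, 224298) (P = Add(5, Mul(Mul(3481, Pow(-4398, -1)), Pow(51, -1))) = Add(5, Mul(Mul(3481, Rational(-1, 4398)), Rational(1, 51))) = Add(5, Mul(Rational(-3481, 4398), Rational(1, 51))) = Add(5, Rational(-3481, 224298)) = Rational(1118009, 224298) ≈ 4.9845)
Mul(Add(-939, -437), Pow(Add(3149, P), -1)) = Mul(Add(-939, -437), Pow(Add(3149, Rational(1118009, 224298)), -1)) = Mul(-1376, Pow(Rational(707432411, 224298), -1)) = Mul(-1376, Rational(224298, 707432411)) = Rational(-308634048, 707432411)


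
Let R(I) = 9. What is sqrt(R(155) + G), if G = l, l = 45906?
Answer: sqrt(45915) ≈ 214.28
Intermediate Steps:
G = 45906
sqrt(R(155) + G) = sqrt(9 + 45906) = sqrt(45915)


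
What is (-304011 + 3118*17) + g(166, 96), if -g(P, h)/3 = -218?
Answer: -250351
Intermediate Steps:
g(P, h) = 654 (g(P, h) = -3*(-218) = 654)
(-304011 + 3118*17) + g(166, 96) = (-304011 + 3118*17) + 654 = (-304011 + 53006) + 654 = -251005 + 654 = -250351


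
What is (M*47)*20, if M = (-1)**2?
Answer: 940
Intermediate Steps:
M = 1
(M*47)*20 = (1*47)*20 = 47*20 = 940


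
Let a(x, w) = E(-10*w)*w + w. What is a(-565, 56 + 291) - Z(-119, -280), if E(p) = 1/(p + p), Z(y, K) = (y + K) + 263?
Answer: 9659/20 ≈ 482.95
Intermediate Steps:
Z(y, K) = 263 + K + y (Z(y, K) = (K + y) + 263 = 263 + K + y)
E(p) = 1/(2*p)
a(x, w) = -1/20 + w (a(x, w) = (1/(2*((-10*w))))*w + w = ((-1/(10*w))/2)*w + w = (-1/(20*w))*w + w = -1/20 + w)
a(-565, 56 + 291) - Z(-119, -280) = (-1/20 + (56 + 291)) - (263 - 280 - 119) = (-1/20 + 347) - 1*(-136) = 6939/20 + 136 = 9659/20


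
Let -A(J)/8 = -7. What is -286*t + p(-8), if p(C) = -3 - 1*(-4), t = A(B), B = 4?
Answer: -16015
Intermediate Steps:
A(J) = 56 (A(J) = -8*(-7) = 56)
t = 56
p(C) = 1 (p(C) = -3 + 4 = 1)
-286*t + p(-8) = -286*56 + 1 = -16016 + 1 = -16015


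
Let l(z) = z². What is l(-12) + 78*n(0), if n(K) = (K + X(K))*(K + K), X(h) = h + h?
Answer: 144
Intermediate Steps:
X(h) = 2*h
n(K) = 6*K² (n(K) = (K + 2*K)*(K + K) = (3*K)*(2*K) = 6*K²)
l(-12) + 78*n(0) = (-12)² + 78*(6*0²) = 144 + 78*(6*0) = 144 + 78*0 = 144 + 0 = 144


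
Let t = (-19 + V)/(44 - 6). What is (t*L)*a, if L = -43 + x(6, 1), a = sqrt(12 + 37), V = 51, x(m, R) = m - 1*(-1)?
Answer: -4032/19 ≈ -212.21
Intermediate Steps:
x(m, R) = 1 + m (x(m, R) = m + 1 = 1 + m)
a = 7 (a = sqrt(49) = 7)
t = 16/19 (t = (-19 + 51)/(44 - 6) = 32/38 = 32*(1/38) = 16/19 ≈ 0.84210)
L = -36 (L = -43 + (1 + 6) = -43 + 7 = -36)
(t*L)*a = ((16/19)*(-36))*7 = -576/19*7 = -4032/19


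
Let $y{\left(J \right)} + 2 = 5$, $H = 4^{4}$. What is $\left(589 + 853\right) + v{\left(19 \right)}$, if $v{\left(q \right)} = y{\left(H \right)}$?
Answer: $1445$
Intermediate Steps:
$H = 256$
$y{\left(J \right)} = 3$ ($y{\left(J \right)} = -2 + 5 = 3$)
$v{\left(q \right)} = 3$
$\left(589 + 853\right) + v{\left(19 \right)} = \left(589 + 853\right) + 3 = 1442 + 3 = 1445$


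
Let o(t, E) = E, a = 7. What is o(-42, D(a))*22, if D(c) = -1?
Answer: -22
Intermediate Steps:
o(-42, D(a))*22 = -1*22 = -22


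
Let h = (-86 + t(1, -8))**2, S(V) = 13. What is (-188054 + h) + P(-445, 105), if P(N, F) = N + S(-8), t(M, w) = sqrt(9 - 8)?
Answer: -181261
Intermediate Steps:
t(M, w) = 1 (t(M, w) = sqrt(1) = 1)
P(N, F) = 13 + N (P(N, F) = N + 13 = 13 + N)
h = 7225 (h = (-86 + 1)**2 = (-85)**2 = 7225)
(-188054 + h) + P(-445, 105) = (-188054 + 7225) + (13 - 445) = -180829 - 432 = -181261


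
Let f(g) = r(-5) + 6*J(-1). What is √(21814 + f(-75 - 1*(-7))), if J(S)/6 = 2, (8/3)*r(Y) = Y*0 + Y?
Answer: √350146/4 ≈ 147.93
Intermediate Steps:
r(Y) = 3*Y/8 (r(Y) = 3*(Y*0 + Y)/8 = 3*(0 + Y)/8 = 3*Y/8)
J(S) = 12 (J(S) = 6*2 = 12)
f(g) = 561/8 (f(g) = (3/8)*(-5) + 6*12 = -15/8 + 72 = 561/8)
√(21814 + f(-75 - 1*(-7))) = √(21814 + 561/8) = √(175073/8) = √350146/4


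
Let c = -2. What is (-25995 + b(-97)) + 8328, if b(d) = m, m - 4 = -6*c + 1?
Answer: -17650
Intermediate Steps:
m = 17 (m = 4 + (-6*(-2) + 1) = 4 + (12 + 1) = 4 + 13 = 17)
b(d) = 17
(-25995 + b(-97)) + 8328 = (-25995 + 17) + 8328 = -25978 + 8328 = -17650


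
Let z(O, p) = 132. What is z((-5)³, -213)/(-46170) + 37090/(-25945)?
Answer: -57195668/39929355 ≈ -1.4324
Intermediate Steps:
z((-5)³, -213)/(-46170) + 37090/(-25945) = 132/(-46170) + 37090/(-25945) = 132*(-1/46170) + 37090*(-1/25945) = -22/7695 - 7418/5189 = -57195668/39929355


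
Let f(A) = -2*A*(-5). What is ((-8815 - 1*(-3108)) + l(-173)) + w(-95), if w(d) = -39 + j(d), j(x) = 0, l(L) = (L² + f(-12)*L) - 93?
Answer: 44850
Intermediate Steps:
f(A) = 10*A
l(L) = -93 + L² - 120*L (l(L) = (L² + (10*(-12))*L) - 93 = (L² - 120*L) - 93 = -93 + L² - 120*L)
w(d) = -39 (w(d) = -39 + 0 = -39)
((-8815 - 1*(-3108)) + l(-173)) + w(-95) = ((-8815 - 1*(-3108)) + (-93 + (-173)² - 120*(-173))) - 39 = ((-8815 + 3108) + (-93 + 29929 + 20760)) - 39 = (-5707 + 50596) - 39 = 44889 - 39 = 44850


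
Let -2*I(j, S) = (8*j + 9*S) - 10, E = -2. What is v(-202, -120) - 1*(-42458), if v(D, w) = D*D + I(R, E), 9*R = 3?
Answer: 249824/3 ≈ 83275.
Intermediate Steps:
R = ⅓ (R = (⅑)*3 = ⅓ ≈ 0.33333)
I(j, S) = 5 - 4*j - 9*S/2 (I(j, S) = -((8*j + 9*S) - 10)/2 = -(-10 + 8*j + 9*S)/2 = 5 - 4*j - 9*S/2)
v(D, w) = 38/3 + D² (v(D, w) = D*D + (5 - 4*⅓ - 9/2*(-2)) = D² + (5 - 4/3 + 9) = D² + 38/3 = 38/3 + D²)
v(-202, -120) - 1*(-42458) = (38/3 + (-202)²) - 1*(-42458) = (38/3 + 40804) + 42458 = 122450/3 + 42458 = 249824/3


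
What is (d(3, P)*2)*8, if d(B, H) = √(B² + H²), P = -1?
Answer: 16*√10 ≈ 50.596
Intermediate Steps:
(d(3, P)*2)*8 = (√(3² + (-1)²)*2)*8 = (√(9 + 1)*2)*8 = (√10*2)*8 = (2*√10)*8 = 16*√10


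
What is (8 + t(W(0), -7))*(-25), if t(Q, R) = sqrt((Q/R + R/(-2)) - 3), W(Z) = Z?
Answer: -200 - 25*sqrt(2)/2 ≈ -217.68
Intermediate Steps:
t(Q, R) = sqrt(-3 - R/2 + Q/R) (t(Q, R) = sqrt((Q/R + R*(-1/2)) - 3) = sqrt((Q/R - R/2) - 3) = sqrt((-R/2 + Q/R) - 3) = sqrt(-3 - R/2 + Q/R))
(8 + t(W(0), -7))*(-25) = (8 + sqrt(-12 - 2*(-7) + 4*0/(-7))/2)*(-25) = (8 + sqrt(-12 + 14 + 4*0*(-1/7))/2)*(-25) = (8 + sqrt(-12 + 14 + 0)/2)*(-25) = (8 + sqrt(2)/2)*(-25) = -200 - 25*sqrt(2)/2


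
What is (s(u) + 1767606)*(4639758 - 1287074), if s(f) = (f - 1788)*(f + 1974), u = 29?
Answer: -5886210070964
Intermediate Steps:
s(f) = (-1788 + f)*(1974 + f)
(s(u) + 1767606)*(4639758 - 1287074) = ((-3529512 + 29² + 186*29) + 1767606)*(4639758 - 1287074) = ((-3529512 + 841 + 5394) + 1767606)*3352684 = (-3523277 + 1767606)*3352684 = -1755671*3352684 = -5886210070964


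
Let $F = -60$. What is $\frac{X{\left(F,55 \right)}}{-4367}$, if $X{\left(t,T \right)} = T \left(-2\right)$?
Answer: $\frac{10}{397} \approx 0.025189$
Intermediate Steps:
$X{\left(t,T \right)} = - 2 T$
$\frac{X{\left(F,55 \right)}}{-4367} = \frac{\left(-2\right) 55}{-4367} = \left(-110\right) \left(- \frac{1}{4367}\right) = \frac{10}{397}$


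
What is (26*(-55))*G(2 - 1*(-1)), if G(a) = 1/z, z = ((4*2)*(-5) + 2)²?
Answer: -715/722 ≈ -0.99030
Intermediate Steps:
z = 1444 (z = (8*(-5) + 2)² = (-40 + 2)² = (-38)² = 1444)
G(a) = 1/1444
(26*(-55))*G(2 - 1*(-1)) = (26*(-55))*(1/1444) = -1430*1/1444 = -715/722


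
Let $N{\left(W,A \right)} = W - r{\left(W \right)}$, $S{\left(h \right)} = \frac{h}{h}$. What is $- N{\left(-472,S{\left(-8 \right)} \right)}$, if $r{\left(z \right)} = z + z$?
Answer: $-472$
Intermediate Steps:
$r{\left(z \right)} = 2 z$
$S{\left(h \right)} = 1$
$N{\left(W,A \right)} = - W$ ($N{\left(W,A \right)} = W - 2 W = - W$)
$- N{\left(-472,S{\left(-8 \right)} \right)} = - \left(-1\right) \left(-472\right) = \left(-1\right) 472 = -472$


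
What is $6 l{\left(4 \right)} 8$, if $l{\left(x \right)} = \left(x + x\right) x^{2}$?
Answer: $6144$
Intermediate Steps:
$l{\left(x \right)} = 2 x^{3}$ ($l{\left(x \right)} = 2 x x^{2} = 2 x^{3}$)
$6 l{\left(4 \right)} 8 = 6 \cdot 2 \cdot 4^{3} \cdot 8 = 6 \cdot 2 \cdot 64 \cdot 8 = 6 \cdot 128 \cdot 8 = 768 \cdot 8 = 6144$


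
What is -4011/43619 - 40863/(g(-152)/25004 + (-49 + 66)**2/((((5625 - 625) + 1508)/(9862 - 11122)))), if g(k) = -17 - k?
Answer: 24167240267928877/33092564784135 ≈ 730.29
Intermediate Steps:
-4011/43619 - 40863/(g(-152)/25004 + (-49 + 66)**2/((((5625 - 625) + 1508)/(9862 - 11122)))) = -4011/43619 - 40863/((-17 - 1*(-152))/25004 + (-49 + 66)**2/((((5625 - 625) + 1508)/(9862 - 11122)))) = -4011*1/43619 - 40863/((-17 + 152)*(1/25004) + 17**2/(((5000 + 1508)/(-1260)))) = -4011/43619 - 40863/(135*(1/25004) + 289/((6508*(-1/1260)))) = -4011/43619 - 40863/(135/25004 + 289/(-1627/315)) = -4011/43619 - 40863/(135/25004 + 289*(-315/1627)) = -4011/43619 - 40863/(135/25004 - 91035/1627) = -4011/43619 - 40863/(-2276019495/40681508) = -4011/43619 - 40863*(-40681508/2276019495) = -4011/43619 + 554122820468/758673165 = 24167240267928877/33092564784135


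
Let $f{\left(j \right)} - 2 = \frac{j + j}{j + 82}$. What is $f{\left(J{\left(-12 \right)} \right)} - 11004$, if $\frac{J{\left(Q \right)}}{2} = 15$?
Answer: $- \frac{308041}{28} \approx -11001.0$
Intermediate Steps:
$J{\left(Q \right)} = 30$ ($J{\left(Q \right)} = 2 \cdot 15 = 30$)
$f{\left(j \right)} = 2 + \frac{2 j}{82 + j}$ ($f{\left(j \right)} = 2 + \frac{j + j}{j + 82} = 2 + \frac{2 j}{82 + j}$)
$f{\left(J{\left(-12 \right)} \right)} - 11004 = \frac{4 \left(41 + 30\right)}{82 + 30} - 11004 = 4 \cdot \frac{1}{112} \cdot 71 - 11004 = \frac{71}{28} - 11004 = - \frac{308041}{28}$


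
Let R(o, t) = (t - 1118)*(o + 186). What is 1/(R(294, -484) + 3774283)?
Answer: 1/3005323 ≈ 3.3274e-7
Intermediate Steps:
R(o, t) = (-1118 + t)*(186 + o)
1/(R(294, -484) + 3774283) = 1/((-207948 - 1118*294 + 186*(-484) + 294*(-484)) + 3774283) = 1/((-207948 - 328692 - 90024 - 142296) + 3774283) = 1/(-768960 + 3774283) = 1/3005323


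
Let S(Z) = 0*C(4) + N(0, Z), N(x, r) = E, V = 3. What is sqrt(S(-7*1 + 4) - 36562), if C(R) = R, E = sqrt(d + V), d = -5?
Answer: sqrt(-36562 + I*sqrt(2)) ≈ 0.004 + 191.21*I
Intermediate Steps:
E = I*sqrt(2) (E = sqrt(-5 + 3) = sqrt(-2) = I*sqrt(2) ≈ 1.4142*I)
N(x, r) = I*sqrt(2)
S(Z) = I*sqrt(2) (S(Z) = 0*4 + I*sqrt(2) = 0 + I*sqrt(2) = I*sqrt(2))
sqrt(S(-7*1 + 4) - 36562) = sqrt(I*sqrt(2) - 36562) = sqrt(-36562 + I*sqrt(2))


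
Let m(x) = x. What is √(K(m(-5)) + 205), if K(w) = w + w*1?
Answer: √195 ≈ 13.964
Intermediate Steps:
K(w) = 2*w (K(w) = w + w = 2*w)
√(K(m(-5)) + 205) = √(2*(-5) + 205) = √(-10 + 205) = √195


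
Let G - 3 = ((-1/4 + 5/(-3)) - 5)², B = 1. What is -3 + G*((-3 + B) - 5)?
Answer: -51679/144 ≈ -358.88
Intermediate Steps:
G = 7321/144 (G = 3 + ((-1/4 + 5/(-3)) - 5)² = 3 + ((-1*¼ + 5*(-⅓)) - 5)² = 3 + ((-¼ - 5/3) - 5)² = 3 + (-23/12 - 5)² = 3 + (-83/12)² = 3 + 6889/144 = 7321/144 ≈ 50.840)
-3 + G*((-3 + B) - 5) = -3 + 7321*((-3 + 1) - 5)/144 = -3 + 7321*(-2 - 5)/144 = -3 + (7321/144)*(-7) = -3 - 51247/144 = -51679/144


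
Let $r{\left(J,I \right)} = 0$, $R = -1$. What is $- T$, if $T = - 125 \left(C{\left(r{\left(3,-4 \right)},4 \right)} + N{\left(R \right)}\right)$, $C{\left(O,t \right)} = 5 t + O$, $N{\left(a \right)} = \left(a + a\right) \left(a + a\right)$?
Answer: $3000$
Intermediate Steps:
$N{\left(a \right)} = 4 a^{2}$ ($N{\left(a \right)} = 2 a 2 a = 4 a^{2}$)
$C{\left(O,t \right)} = O + 5 t$
$T = -3000$ ($T = - 125 \left(\left(0 + 5 \cdot 4\right) + 4 \left(-1\right)^{2}\right) = - 125 \left(\left(0 + 20\right) + 4 \cdot 1\right) = - 125 \left(20 + 4\right) = \left(-125\right) 24 = -3000$)
$- T = \left(-1\right) \left(-3000\right) = 3000$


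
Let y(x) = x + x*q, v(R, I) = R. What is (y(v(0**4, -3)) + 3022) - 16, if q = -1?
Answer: 3006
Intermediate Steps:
y(x) = 0 (y(x) = x + x*(-1) = x - x = 0)
(y(v(0**4, -3)) + 3022) - 16 = (0 + 3022) - 16 = 3022 - 16 = 3006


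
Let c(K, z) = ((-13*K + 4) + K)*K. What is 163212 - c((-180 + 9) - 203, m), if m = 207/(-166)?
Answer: 1843220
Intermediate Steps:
m = -207/166 (m = 207*(-1/166) = -207/166 ≈ -1.2470)
c(K, z) = K*(4 - 12*K) (c(K, z) = ((4 - 13*K) + K)*K = (4 - 12*K)*K = K*(4 - 12*K))
163212 - c((-180 + 9) - 203, m) = 163212 - 4*((-180 + 9) - 203)*(1 - 3*((-180 + 9) - 203)) = 163212 - 4*(-171 - 203)*(1 - 3*(-171 - 203)) = 163212 - 4*(-374)*(1 - 3*(-374)) = 163212 - 4*(-374)*(1 + 1122) = 163212 - 4*(-374)*1123 = 163212 - 1*(-1680008) = 163212 + 1680008 = 1843220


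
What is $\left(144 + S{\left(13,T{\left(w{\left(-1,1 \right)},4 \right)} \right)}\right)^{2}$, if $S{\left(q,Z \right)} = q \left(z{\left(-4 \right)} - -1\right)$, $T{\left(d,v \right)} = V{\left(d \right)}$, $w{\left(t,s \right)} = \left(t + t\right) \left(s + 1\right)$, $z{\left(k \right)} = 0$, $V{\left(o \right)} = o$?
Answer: $24649$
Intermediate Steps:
$w{\left(t,s \right)} = 2 t \left(1 + s\right)$
$T{\left(d,v \right)} = d$
$S{\left(q,Z \right)} = q$ ($S{\left(q,Z \right)} = q \left(0 - -1\right) = q \left(0 + 1\right) = q 1 = q$)
$\left(144 + S{\left(13,T{\left(w{\left(-1,1 \right)},4 \right)} \right)}\right)^{2} = \left(144 + 13\right)^{2} = 157^{2} = 24649$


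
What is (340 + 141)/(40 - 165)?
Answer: -481/125 ≈ -3.8480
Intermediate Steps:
(340 + 141)/(40 - 165) = 481/(-125) = 481*(-1/125) = -481/125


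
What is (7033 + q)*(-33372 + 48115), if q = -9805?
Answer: -40867596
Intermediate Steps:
(7033 + q)*(-33372 + 48115) = (7033 - 9805)*(-33372 + 48115) = -2772*14743 = -40867596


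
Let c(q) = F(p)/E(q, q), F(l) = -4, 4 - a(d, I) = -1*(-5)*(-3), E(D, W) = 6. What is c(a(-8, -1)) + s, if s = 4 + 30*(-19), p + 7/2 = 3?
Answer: -1700/3 ≈ -566.67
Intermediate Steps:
p = -1/2 (p = -7/2 + 3 = -1/2 ≈ -0.50000)
a(d, I) = 19 (a(d, I) = 4 - (-1*(-5))*(-3) = 4 - 5*(-3) = 4 - 1*(-15) = 4 + 15 = 19)
c(q) = -2/3 (c(q) = -4/6 = -4*1/6 = -2/3)
s = -566 (s = 4 - 570 = -566)
c(a(-8, -1)) + s = -2/3 - 566 = -1700/3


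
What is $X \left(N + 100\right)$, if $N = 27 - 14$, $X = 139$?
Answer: $15707$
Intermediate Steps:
$N = 13$ ($N = 27 - 14 = 13$)
$X \left(N + 100\right) = 139 \left(13 + 100\right) = 139 \cdot 113 = 15707$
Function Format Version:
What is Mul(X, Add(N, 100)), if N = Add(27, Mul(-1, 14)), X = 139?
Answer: 15707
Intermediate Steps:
N = 13 (N = Add(27, -14) = 13)
Mul(X, Add(N, 100)) = Mul(139, Add(13, 100)) = Mul(139, 113) = 15707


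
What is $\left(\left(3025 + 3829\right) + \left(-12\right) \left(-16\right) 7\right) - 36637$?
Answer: $-28439$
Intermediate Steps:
$\left(\left(3025 + 3829\right) + \left(-12\right) \left(-16\right) 7\right) - 36637 = \left(6854 + 192 \cdot 7\right) - 36637 = \left(6854 + 1344\right) - 36637 = 8198 - 36637 = -28439$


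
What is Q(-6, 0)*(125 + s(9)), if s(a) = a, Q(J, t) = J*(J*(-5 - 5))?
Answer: -48240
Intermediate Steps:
Q(J, t) = -10*J² (Q(J, t) = J*(J*(-10)) = J*(-10*J) = -10*J²)
Q(-6, 0)*(125 + s(9)) = (-10*(-6)²)*(125 + 9) = -10*36*134 = -360*134 = -48240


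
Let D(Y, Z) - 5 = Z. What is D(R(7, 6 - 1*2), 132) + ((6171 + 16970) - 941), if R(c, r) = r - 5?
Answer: 22337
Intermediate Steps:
R(c, r) = -5 + r
D(Y, Z) = 5 + Z
D(R(7, 6 - 1*2), 132) + ((6171 + 16970) - 941) = (5 + 132) + ((6171 + 16970) - 941) = 137 + (23141 - 941) = 137 + 22200 = 22337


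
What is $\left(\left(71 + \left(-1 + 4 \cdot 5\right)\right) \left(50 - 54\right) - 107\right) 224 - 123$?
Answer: $-104731$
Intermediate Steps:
$\left(\left(71 + \left(-1 + 4 \cdot 5\right)\right) \left(50 - 54\right) - 107\right) 224 - 123 = \left(\left(71 + \left(-1 + 20\right)\right) \left(50 - 54\right) - 107\right) 224 - 123 = \left(\left(71 + 19\right) \left(-4\right) - 107\right) 224 - 123 = \left(90 \left(-4\right) - 107\right) 224 - 123 = \left(-360 - 107\right) 224 - 123 = \left(-467\right) 224 - 123 = -104608 - 123 = -104731$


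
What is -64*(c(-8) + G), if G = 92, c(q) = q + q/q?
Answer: -5440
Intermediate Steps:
c(q) = 1 + q (c(q) = q + 1 = 1 + q)
-64*(c(-8) + G) = -64*((1 - 8) + 92) = -64*(-7 + 92) = -64*85 = -5440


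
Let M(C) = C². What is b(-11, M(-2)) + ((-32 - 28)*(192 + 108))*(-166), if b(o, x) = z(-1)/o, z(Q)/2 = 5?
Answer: 32867990/11 ≈ 2.9880e+6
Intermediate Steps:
z(Q) = 10 (z(Q) = 2*5 = 10)
b(o, x) = 10/o
b(-11, M(-2)) + ((-32 - 28)*(192 + 108))*(-166) = 10/(-11) + ((-32 - 28)*(192 + 108))*(-166) = 10*(-1/11) - 60*300*(-166) = -10/11 - 18000*(-166) = -10/11 + 2988000 = 32867990/11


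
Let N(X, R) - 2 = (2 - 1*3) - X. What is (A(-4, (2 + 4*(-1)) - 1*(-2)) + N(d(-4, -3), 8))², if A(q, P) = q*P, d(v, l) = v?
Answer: 25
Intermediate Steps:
N(X, R) = 1 - X (N(X, R) = 2 + ((2 - 1*3) - X) = 2 + ((2 - 3) - X) = 2 + (-1 - X) = 1 - X)
A(q, P) = P*q
(A(-4, (2 + 4*(-1)) - 1*(-2)) + N(d(-4, -3), 8))² = (((2 + 4*(-1)) - 1*(-2))*(-4) + (1 - 1*(-4)))² = (((2 - 4) + 2)*(-4) + (1 + 4))² = ((-2 + 2)*(-4) + 5)² = (0*(-4) + 5)² = (0 + 5)² = 5² = 25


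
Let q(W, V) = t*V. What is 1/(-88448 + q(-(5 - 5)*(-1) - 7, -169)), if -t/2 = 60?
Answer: -1/68168 ≈ -1.4670e-5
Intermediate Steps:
t = -120 (t = -2*60 = -120)
q(W, V) = -120*V
1/(-88448 + q(-(5 - 5)*(-1) - 7, -169)) = 1/(-88448 - 120*(-169)) = 1/(-88448 + 20280) = 1/(-68168) = -1/68168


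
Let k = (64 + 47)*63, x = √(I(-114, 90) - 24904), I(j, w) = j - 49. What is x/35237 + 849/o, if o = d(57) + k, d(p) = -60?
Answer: 283/2311 + I*√25067/35237 ≈ 0.12246 + 0.0044932*I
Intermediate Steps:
I(j, w) = -49 + j
x = I*√25067 (x = √((-49 - 114) - 24904) = √(-163 - 24904) = √(-25067) = I*√25067 ≈ 158.33*I)
k = 6993 (k = 111*63 = 6993)
o = 6933 (o = -60 + 6993 = 6933)
x/35237 + 849/o = (I*√25067)/35237 + 849/6933 = (I*√25067)*(1/35237) + 849*(1/6933) = I*√25067/35237 + 283/2311 = 283/2311 + I*√25067/35237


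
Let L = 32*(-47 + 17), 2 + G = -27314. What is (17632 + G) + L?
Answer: -10644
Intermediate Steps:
G = -27316 (G = -2 - 27314 = -27316)
L = -960 (L = 32*(-30) = -960)
(17632 + G) + L = (17632 - 27316) - 960 = -9684 - 960 = -10644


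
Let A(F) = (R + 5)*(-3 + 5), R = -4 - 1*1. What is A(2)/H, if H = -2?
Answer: 0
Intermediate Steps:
R = -5 (R = -4 - 1 = -5)
A(F) = 0 (A(F) = (-5 + 5)*(-3 + 5) = 0*2 = 0)
A(2)/H = 0/(-2) = 0*(-1/2) = 0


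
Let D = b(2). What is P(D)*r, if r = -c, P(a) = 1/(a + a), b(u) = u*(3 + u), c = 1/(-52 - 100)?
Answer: 1/3040 ≈ 0.00032895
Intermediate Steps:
c = -1/152 (c = 1/(-152) = -1/152 ≈ -0.0065789)
D = 10 (D = 2*(3 + 2) = 2*5 = 10)
P(a) = 1/(2*a)
r = 1/152 (r = -1*(-1/152) = 1/152 ≈ 0.0065789)
P(D)*r = ((1/2)/10)*(1/152) = ((1/2)*(1/10))*(1/152) = (1/20)*(1/152) = 1/3040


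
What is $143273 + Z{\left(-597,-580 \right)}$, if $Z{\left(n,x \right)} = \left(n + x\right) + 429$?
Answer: $142525$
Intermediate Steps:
$Z{\left(n,x \right)} = 429 + n + x$
$143273 + Z{\left(-597,-580 \right)} = 143273 - 748 = 142525$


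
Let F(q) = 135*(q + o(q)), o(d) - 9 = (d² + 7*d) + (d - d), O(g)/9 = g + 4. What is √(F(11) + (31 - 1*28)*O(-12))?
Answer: 3*√3246 ≈ 170.92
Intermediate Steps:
O(g) = 36 + 9*g (O(g) = 9*(g + 4) = 9*(4 + g) = 36 + 9*g)
o(d) = 9 + d² + 7*d (o(d) = 9 + ((d² + 7*d) + (d - d)) = 9 + ((d² + 7*d) + 0) = 9 + (d² + 7*d) = 9 + d² + 7*d)
F(q) = 1215 + 135*q² + 1080*q (F(q) = 135*(q + (9 + q² + 7*q)) = 135*(9 + q² + 8*q) = 1215 + 135*q² + 1080*q)
√(F(11) + (31 - 1*28)*O(-12)) = √((1215 + 135*11² + 1080*11) + (31 - 1*28)*(36 + 9*(-12))) = √((1215 + 135*121 + 11880) + (31 - 28)*(36 - 108)) = √((1215 + 16335 + 11880) + 3*(-72)) = √(29430 - 216) = √29214 = 3*√3246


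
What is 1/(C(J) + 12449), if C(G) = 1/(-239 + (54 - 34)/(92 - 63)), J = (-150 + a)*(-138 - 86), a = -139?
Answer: 6911/86035010 ≈ 8.0328e-5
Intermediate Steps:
J = 64736 (J = (-150 - 139)*(-138 - 86) = -289*(-224) = 64736)
C(G) = -29/6911 (C(G) = 1/(-239 + 20/29) = 1/(-6911/29) = -29/6911)
1/(C(J) + 12449) = 1/(-29/6911 + 12449) = 1/(86035010/6911) = 6911/86035010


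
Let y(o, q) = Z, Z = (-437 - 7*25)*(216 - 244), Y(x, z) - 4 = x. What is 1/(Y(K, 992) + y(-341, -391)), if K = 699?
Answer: 1/17839 ≈ 5.6057e-5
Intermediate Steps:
Y(x, z) = 4 + x
Z = 17136 (Z = (-437 - 175)*(-28) = -612*(-28) = 17136)
y(o, q) = 17136
1/(Y(K, 992) + y(-341, -391)) = 1/((4 + 699) + 17136) = 1/(703 + 17136) = 1/17839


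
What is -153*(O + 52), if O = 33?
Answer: -13005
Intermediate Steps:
-153*(O + 52) = -153*(33 + 52) = -153*85 = -13005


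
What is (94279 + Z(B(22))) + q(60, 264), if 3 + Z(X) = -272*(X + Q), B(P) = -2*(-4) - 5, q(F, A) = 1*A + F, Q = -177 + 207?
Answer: 85624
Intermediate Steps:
Q = 30
q(F, A) = A + F
B(P) = 3 (B(P) = 8 - 5 = 3)
Z(X) = -8163 - 272*X (Z(X) = -3 - 272*(X + 30) = -3 - 272*(30 + X) = -3 + (-8160 - 272*X) = -8163 - 272*X)
(94279 + Z(B(22))) + q(60, 264) = (94279 + (-8163 - 272*3)) + (264 + 60) = (94279 + (-8163 - 816)) + 324 = (94279 - 8979) + 324 = 85300 + 324 = 85624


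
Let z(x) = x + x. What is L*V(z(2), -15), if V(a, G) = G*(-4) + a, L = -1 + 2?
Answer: 64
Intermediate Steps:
z(x) = 2*x
L = 1
V(a, G) = a - 4*G (V(a, G) = -4*G + a = a - 4*G)
L*V(z(2), -15) = 1*(2*2 - 4*(-15)) = 1*(4 + 60) = 1*64 = 64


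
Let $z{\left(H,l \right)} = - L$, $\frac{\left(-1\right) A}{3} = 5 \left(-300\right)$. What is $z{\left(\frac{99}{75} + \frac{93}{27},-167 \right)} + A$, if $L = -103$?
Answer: $4603$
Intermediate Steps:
$A = 4500$ ($A = - 3 \cdot 5 \left(-300\right) = \left(-3\right) \left(-1500\right) = 4500$)
$z{\left(H,l \right)} = 103$ ($z{\left(H,l \right)} = \left(-1\right) \left(-103\right) = 103$)
$z{\left(\frac{99}{75} + \frac{93}{27},-167 \right)} + A = 103 + 4500 = 4603$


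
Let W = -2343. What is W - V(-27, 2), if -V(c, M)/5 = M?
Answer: -2333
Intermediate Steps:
V(c, M) = -5*M
W - V(-27, 2) = -2343 - (-5)*2 = -2343 - 1*(-10) = -2343 + 10 = -2333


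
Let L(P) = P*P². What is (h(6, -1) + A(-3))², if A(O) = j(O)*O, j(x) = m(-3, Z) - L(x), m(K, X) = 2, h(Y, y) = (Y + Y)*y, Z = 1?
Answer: 9801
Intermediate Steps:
h(Y, y) = 2*Y*y (h(Y, y) = (2*Y)*y = 2*Y*y)
L(P) = P³
j(x) = 2 - x³
A(O) = O*(2 - O³) (A(O) = (2 - O³)*O = O*(2 - O³))
(h(6, -1) + A(-3))² = (2*6*(-1) - 3*(2 - 1*(-3)³))² = (-12 - 3*(2 - 1*(-27)))² = (-12 - 3*(2 + 27))² = (-12 - 3*29)² = (-12 - 87)² = (-99)² = 9801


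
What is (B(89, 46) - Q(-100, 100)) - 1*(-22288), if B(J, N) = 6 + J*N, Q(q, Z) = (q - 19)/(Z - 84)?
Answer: 422327/16 ≈ 26395.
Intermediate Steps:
Q(q, Z) = (-19 + q)/(-84 + Z)
(B(89, 46) - Q(-100, 100)) - 1*(-22288) = ((6 + 89*46) - (-19 - 100)/(-84 + 100)) - 1*(-22288) = ((6 + 4094) - (-119)/16) + 22288 = (4100 - (-119)/16) + 22288 = (4100 - 1*(-119/16)) + 22288 = (4100 + 119/16) + 22288 = 65719/16 + 22288 = 422327/16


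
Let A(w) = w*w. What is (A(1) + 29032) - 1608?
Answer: 27425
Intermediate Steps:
A(w) = w²
(A(1) + 29032) - 1608 = (1² + 29032) - 1608 = (1 + 29032) - 1608 = 29033 - 1608 = 27425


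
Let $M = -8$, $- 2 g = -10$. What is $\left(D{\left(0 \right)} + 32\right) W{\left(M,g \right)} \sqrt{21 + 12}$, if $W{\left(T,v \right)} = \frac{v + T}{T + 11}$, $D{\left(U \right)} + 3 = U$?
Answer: $- 29 \sqrt{33} \approx -166.59$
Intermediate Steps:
$D{\left(U \right)} = -3 + U$
$g = 5$ ($g = \left(- \frac{1}{2}\right) \left(-10\right) = 5$)
$W{\left(T,v \right)} = \frac{T + v}{11 + T}$
$\left(D{\left(0 \right)} + 32\right) W{\left(M,g \right)} \sqrt{21 + 12} = \left(\left(-3 + 0\right) + 32\right) \frac{-8 + 5}{11 - 8} \sqrt{21 + 12} = \left(-3 + 32\right) \frac{1}{3} \left(-3\right) \sqrt{33} = 29 \cdot \frac{1}{3} \left(-3\right) \sqrt{33} = 29 \left(-1\right) \sqrt{33} = - 29 \sqrt{33}$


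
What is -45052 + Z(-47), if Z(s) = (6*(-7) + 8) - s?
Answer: -45039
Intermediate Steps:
Z(s) = -34 - s (Z(s) = (-42 + 8) - s = -34 - s)
-45052 + Z(-47) = -45052 + (-34 - 1*(-47)) = -45052 + (-34 + 47) = -45052 + 13 = -45039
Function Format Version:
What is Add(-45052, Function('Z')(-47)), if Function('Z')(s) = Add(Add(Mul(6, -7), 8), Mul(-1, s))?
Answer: -45039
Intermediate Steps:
Function('Z')(s) = Add(-34, Mul(-1, s)) (Function('Z')(s) = Add(Add(-42, 8), Mul(-1, s)) = Add(-34, Mul(-1, s)))
Add(-45052, Function('Z')(-47)) = Add(-45052, Add(-34, Mul(-1, -47))) = Add(-45052, Add(-34, 47)) = Add(-45052, 13) = -45039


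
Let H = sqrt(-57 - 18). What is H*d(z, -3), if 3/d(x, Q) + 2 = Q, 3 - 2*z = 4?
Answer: -3*I*sqrt(3) ≈ -5.1962*I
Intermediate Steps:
z = -1/2 (z = 3/2 - 1/2*4 = 3/2 - 2 = -1/2 ≈ -0.50000)
d(x, Q) = 3/(-2 + Q)
H = 5*I*sqrt(3) (H = sqrt(-75) = 5*I*sqrt(3) ≈ 8.6602*I)
H*d(z, -3) = (5*I*sqrt(3))*(3/(-2 - 3)) = (5*I*sqrt(3))*(3/(-5)) = (5*I*sqrt(3))*(3*(-1/5)) = (5*I*sqrt(3))*(-3/5) = -3*I*sqrt(3)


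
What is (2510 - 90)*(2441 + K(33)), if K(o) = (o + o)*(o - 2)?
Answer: 10858540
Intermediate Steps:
K(o) = 2*o*(-2 + o) (K(o) = (2*o)*(-2 + o) = 2*o*(-2 + o))
(2510 - 90)*(2441 + K(33)) = (2510 - 90)*(2441 + 2*33*(-2 + 33)) = 2420*(2441 + 2*33*31) = 2420*(2441 + 2046) = 2420*4487 = 10858540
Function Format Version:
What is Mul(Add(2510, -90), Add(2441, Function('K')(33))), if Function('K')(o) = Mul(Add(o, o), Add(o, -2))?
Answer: 10858540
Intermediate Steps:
Function('K')(o) = Mul(2, o, Add(-2, o)) (Function('K')(o) = Mul(Mul(2, o), Add(-2, o)) = Mul(2, o, Add(-2, o)))
Mul(Add(2510, -90), Add(2441, Function('K')(33))) = Mul(Add(2510, -90), Add(2441, Mul(2, 33, Add(-2, 33)))) = Mul(2420, Add(2441, Mul(2, 33, 31))) = Mul(2420, Add(2441, 2046)) = Mul(2420, 4487) = 10858540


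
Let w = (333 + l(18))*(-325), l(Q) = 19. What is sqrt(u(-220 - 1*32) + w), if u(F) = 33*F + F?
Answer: 2*I*sqrt(30742) ≈ 350.67*I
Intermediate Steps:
u(F) = 34*F
w = -114400 (w = (333 + 19)*(-325) = 352*(-325) = -114400)
sqrt(u(-220 - 1*32) + w) = sqrt(34*(-220 - 1*32) - 114400) = sqrt(34*(-220 - 32) - 114400) = sqrt(34*(-252) - 114400) = sqrt(-8568 - 114400) = sqrt(-122968) = 2*I*sqrt(30742)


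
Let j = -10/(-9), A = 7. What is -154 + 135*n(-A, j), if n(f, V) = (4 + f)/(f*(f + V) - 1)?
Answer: -59393/362 ≈ -164.07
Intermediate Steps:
j = 10/9 (j = -10*(-1/9) = 10/9 ≈ 1.1111)
n(f, V) = (4 + f)/(-1 + f*(V + f)) (n(f, V) = (4 + f)/(f*(V + f) - 1) = (4 + f)/(-1 + f*(V + f)))
-154 + 135*n(-A, j) = -154 + 135*((4 - 1*7)/(-1 + (-1*7)**2 + 10*(-1*7)/9)) = -154 + 135*((4 - 7)/(-1 + (-7)**2 + (10/9)*(-7))) = -154 + 135*(-3/(-1 + 49 - 70/9)) = -154 + 135*(-3/(362/9)) = -154 + 135*((9/362)*(-3)) = -154 + 135*(-27/362) = -154 - 3645/362 = -59393/362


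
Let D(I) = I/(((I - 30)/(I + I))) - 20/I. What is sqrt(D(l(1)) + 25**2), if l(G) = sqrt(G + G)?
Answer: sqrt(18766 - 925*sqrt(2))/sqrt(30 - sqrt(2)) ≈ 24.713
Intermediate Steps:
l(G) = sqrt(2)*sqrt(G) (l(G) = sqrt(2*G) = sqrt(2)*sqrt(G))
D(I) = -20/I + 2*I**2/(-30 + I) (D(I) = I/(((-30 + I)/((2*I)))) - 20/I = I/(((-30 + I)*(1/(2*I)))) - 20/I = I/(((-30 + I)/(2*I))) - 20/I = I*(2*I/(-30 + I)) - 20/I = 2*I**2/(-30 + I) - 20/I = -20/I + 2*I**2/(-30 + I))
sqrt(D(l(1)) + 25**2) = sqrt(2*(300 + (sqrt(2)*sqrt(1))**3 - 10*sqrt(2)*sqrt(1))/(((sqrt(2)*sqrt(1)))*(-30 + sqrt(2)*sqrt(1))) + 25**2) = sqrt(2*(300 + (sqrt(2)*1)**3 - 10*sqrt(2))/(((sqrt(2)*1))*(-30 + sqrt(2)*1)) + 625) = sqrt(2*(300 + (sqrt(2))**3 - 10*sqrt(2))/((sqrt(2))*(-30 + sqrt(2))) + 625) = sqrt(2*(sqrt(2)/2)*(300 + 2*sqrt(2) - 10*sqrt(2))/(-30 + sqrt(2)) + 625) = sqrt(2*(sqrt(2)/2)*(300 - 8*sqrt(2))/(-30 + sqrt(2)) + 625) = sqrt(sqrt(2)*(300 - 8*sqrt(2))/(-30 + sqrt(2)) + 625) = sqrt(625 + sqrt(2)*(300 - 8*sqrt(2))/(-30 + sqrt(2)))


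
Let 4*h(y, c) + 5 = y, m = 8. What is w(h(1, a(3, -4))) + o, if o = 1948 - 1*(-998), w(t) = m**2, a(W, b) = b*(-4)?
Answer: 3010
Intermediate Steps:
a(W, b) = -4*b
h(y, c) = -5/4 + y/4
w(t) = 64 (w(t) = 8**2 = 64)
o = 2946 (o = 1948 + 998 = 2946)
w(h(1, a(3, -4))) + o = 64 + 2946 = 3010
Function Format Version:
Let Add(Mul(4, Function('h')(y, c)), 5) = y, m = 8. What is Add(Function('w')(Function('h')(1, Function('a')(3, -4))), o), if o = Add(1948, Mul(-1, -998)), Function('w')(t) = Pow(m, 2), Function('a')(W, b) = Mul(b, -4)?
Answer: 3010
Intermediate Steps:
Function('a')(W, b) = Mul(-4, b)
Function('h')(y, c) = Add(Rational(-5, 4), Mul(Rational(1, 4), y))
Function('w')(t) = 64 (Function('w')(t) = Pow(8, 2) = 64)
o = 2946 (o = Add(1948, 998) = 2946)
Add(Function('w')(Function('h')(1, Function('a')(3, -4))), o) = Add(64, 2946) = 3010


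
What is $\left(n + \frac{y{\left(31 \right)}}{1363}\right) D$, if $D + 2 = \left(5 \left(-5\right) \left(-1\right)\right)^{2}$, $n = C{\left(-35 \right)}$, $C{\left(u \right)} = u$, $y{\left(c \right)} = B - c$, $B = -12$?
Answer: $- \frac{29747004}{1363} \approx -21825.0$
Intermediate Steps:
$y{\left(c \right)} = -12 - c$
$n = -35$
$D = 623$ ($D = -2 + \left(5 \left(-5\right) \left(-1\right)\right)^{2} = -2 + \left(\left(-25\right) \left(-1\right)\right)^{2} = -2 + 25^{2} = -2 + 625 = 623$)
$\left(n + \frac{y{\left(31 \right)}}{1363}\right) D = \left(-35 + \frac{-12 - 31}{1363}\right) 623 = \left(-35 + \left(-12 - 31\right) \frac{1}{1363}\right) 623 = \left(-35 - \frac{43}{1363}\right) 623 = \left(- \frac{47748}{1363}\right) 623 = - \frac{29747004}{1363}$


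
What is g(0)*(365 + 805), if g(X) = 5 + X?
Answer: 5850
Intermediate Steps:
g(0)*(365 + 805) = (5 + 0)*(365 + 805) = 5*1170 = 5850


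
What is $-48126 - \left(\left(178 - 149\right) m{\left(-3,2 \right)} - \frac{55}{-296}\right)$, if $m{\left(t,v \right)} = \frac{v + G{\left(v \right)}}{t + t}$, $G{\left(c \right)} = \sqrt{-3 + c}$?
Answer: $- \frac{42727469}{888} + \frac{29 i}{6} \approx -48117.0 + 4.8333 i$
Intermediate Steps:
$m{\left(t,v \right)} = \frac{v + \sqrt{-3 + v}}{2 t}$ ($m{\left(t,v \right)} = \frac{v + \sqrt{-3 + v}}{t + t} = \frac{v + \sqrt{-3 + v}}{2 t}$)
$-48126 - \left(\left(178 - 149\right) m{\left(-3,2 \right)} - \frac{55}{-296}\right) = -48126 - \left(\left(178 - 149\right) \frac{2 + \sqrt{-3 + 2}}{2 \left(-3\right)} - \frac{55}{-296}\right) = -48126 - \left(29 \cdot \frac{1}{2} \left(- \frac{1}{3}\right) \left(2 + \sqrt{-1}\right) - - \frac{55}{296}\right) = -48126 - \left(29 \cdot \frac{1}{2} \left(- \frac{1}{3}\right) \left(2 + i\right) + \frac{55}{296}\right) = -48126 - \left(29 \left(- \frac{1}{3} - \frac{i}{6}\right) + \frac{55}{296}\right) = -48126 - \left(\left(- \frac{29}{3} - \frac{29 i}{6}\right) + \frac{55}{296}\right) = -48126 - \left(- \frac{8419}{888} - \frac{29 i}{6}\right) = -48126 + \left(\frac{8419}{888} + \frac{29 i}{6}\right) = - \frac{42727469}{888} + \frac{29 i}{6}$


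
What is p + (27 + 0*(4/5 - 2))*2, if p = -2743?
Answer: -2689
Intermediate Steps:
p + (27 + 0*(4/5 - 2))*2 = -2743 + (27 + 0*(4/5 - 2))*2 = -2743 + (27 + 0*(-6/5))*2 = -2743 + (27 + 0)*2 = -2743 + 27*2 = -2743 + 54 = -2689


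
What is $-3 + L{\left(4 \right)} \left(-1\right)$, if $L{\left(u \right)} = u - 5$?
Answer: $-2$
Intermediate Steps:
$L{\left(u \right)} = -5 + u$ ($L{\left(u \right)} = u - 5 = -5 + u$)
$-3 + L{\left(4 \right)} \left(-1\right) = -3 + \left(-5 + 4\right) \left(-1\right) = -3 - -1 = -3 + 1 = -2$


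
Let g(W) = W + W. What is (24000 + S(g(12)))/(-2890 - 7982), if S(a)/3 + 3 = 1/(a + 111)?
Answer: -269899/122310 ≈ -2.2067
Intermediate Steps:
g(W) = 2*W
S(a) = -9 + 3/(111 + a) (S(a) = -9 + 3/(a + 111) = -9 + 3/(111 + a))
(24000 + S(g(12)))/(-2890 - 7982) = (24000 + 3*(-332 - 6*12)/(111 + 2*12))/(-2890 - 7982) = (24000 + 3*(-332 - 3*24)/(111 + 24))/(-10872) = (24000 + 3*(-332 - 72)/135)*(-1/10872) = (24000 + 3*(1/135)*(-404))*(-1/10872) = (24000 - 404/45)*(-1/10872) = (1079596/45)*(-1/10872) = -269899/122310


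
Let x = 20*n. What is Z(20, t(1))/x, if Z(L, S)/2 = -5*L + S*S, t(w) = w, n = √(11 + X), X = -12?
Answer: 99*I/10 ≈ 9.9*I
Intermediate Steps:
n = I (n = √(11 - 12) = √(-1) = I ≈ 1.0*I)
x = 20*I ≈ 20.0*I
Z(L, S) = -10*L + 2*S² (Z(L, S) = 2*(-5*L + S*S) = 2*(-5*L + S²) = 2*(S² - 5*L) = -10*L + 2*S²)
Z(20, t(1))/x = (-10*20 + 2*1²)/((20*I)) = (-200 + 2*1)*(-I/20) = (-200 + 2)*(-I/20) = -(-99)*I/10 = 99*I/10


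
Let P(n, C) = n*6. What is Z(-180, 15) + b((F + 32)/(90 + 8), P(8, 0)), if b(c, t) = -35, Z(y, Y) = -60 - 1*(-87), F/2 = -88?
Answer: -8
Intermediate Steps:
F = -176 (F = 2*(-88) = -176)
Z(y, Y) = 27 (Z(y, Y) = -60 + 87 = 27)
P(n, C) = 6*n
Z(-180, 15) + b((F + 32)/(90 + 8), P(8, 0)) = 27 - 35 = -8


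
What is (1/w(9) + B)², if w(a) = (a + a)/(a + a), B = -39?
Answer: 1444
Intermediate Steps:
w(a) = 1 (w(a) = (2*a)/((2*a)) = (2*a)*(1/(2*a)) = 1)
(1/w(9) + B)² = (1/1 - 39)² = (1 - 39)² = (-38)² = 1444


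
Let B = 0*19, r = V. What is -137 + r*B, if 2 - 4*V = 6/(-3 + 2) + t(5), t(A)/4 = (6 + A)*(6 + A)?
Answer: -137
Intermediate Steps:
t(A) = 4*(6 + A)² (t(A) = 4*((6 + A)*(6 + A)) = 4*(6 + A)²)
V = -119 (V = ½ - (6/(-3 + 2) + 4*(6 + 5)²)/4 = ½ - (6/(-1) + 4*11²)/4 = ½ - (-1*6 + 4*121)/4 = ½ - (-6 + 484)/4 = ½ - ¼*478 = ½ - 239/2 = -119)
r = -119
B = 0
-137 + r*B = -137 - 119*0 = -137 + 0 = -137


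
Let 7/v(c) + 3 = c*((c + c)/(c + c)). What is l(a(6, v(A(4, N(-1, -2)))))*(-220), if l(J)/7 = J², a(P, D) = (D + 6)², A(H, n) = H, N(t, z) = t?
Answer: -43983940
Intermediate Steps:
v(c) = 7/(-3 + c) (v(c) = 7/(-3 + c*((c + c)/(c + c))) = 7/(-3 + c*((2*c)/((2*c)))) = 7/(-3 + c*((2*c)*(1/(2*c)))) = 7/(-3 + c*1) = 7/(-3 + c))
a(P, D) = (6 + D)²
l(J) = 7*J²
l(a(6, v(A(4, N(-1, -2)))))*(-220) = (7*((6 + 7/(-3 + 4))²)²)*(-220) = (7*((6 + 7/1)²)²)*(-220) = (7*((6 + 7*1)²)²)*(-220) = (7*((6 + 7)²)²)*(-220) = (7*(13²)²)*(-220) = (7*169²)*(-220) = (7*28561)*(-220) = 199927*(-220) = -43983940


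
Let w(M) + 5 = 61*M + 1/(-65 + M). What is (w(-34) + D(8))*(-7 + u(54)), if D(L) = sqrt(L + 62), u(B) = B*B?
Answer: -598736198/99 + 2909*sqrt(70) ≈ -6.0235e+6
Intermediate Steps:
u(B) = B**2
w(M) = -5 + 1/(-65 + M) + 61*M (w(M) = -5 + (61*M + 1/(-65 + M)) = -5 + (1/(-65 + M) + 61*M) = -5 + 1/(-65 + M) + 61*M)
D(L) = sqrt(62 + L)
(w(-34) + D(8))*(-7 + u(54)) = ((326 - 3970*(-34) + 61*(-34)**2)/(-65 - 34) + sqrt(62 + 8))*(-7 + 54**2) = ((326 + 134980 + 61*1156)/(-99) + sqrt(70))*(-7 + 2916) = (-(326 + 134980 + 70516)/99 + sqrt(70))*2909 = (-1/99*205822 + sqrt(70))*2909 = (-205822/99 + sqrt(70))*2909 = -598736198/99 + 2909*sqrt(70)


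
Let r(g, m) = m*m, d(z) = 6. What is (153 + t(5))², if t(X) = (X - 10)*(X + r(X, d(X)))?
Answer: 2704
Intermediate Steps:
r(g, m) = m²
t(X) = (-10 + X)*(36 + X) (t(X) = (X - 10)*(X + 6²) = (-10 + X)*(X + 36) = (-10 + X)*(36 + X))
(153 + t(5))² = (153 + (-360 + 5² + 26*5))² = (153 + (-360 + 25 + 130))² = (153 - 205)² = (-52)² = 2704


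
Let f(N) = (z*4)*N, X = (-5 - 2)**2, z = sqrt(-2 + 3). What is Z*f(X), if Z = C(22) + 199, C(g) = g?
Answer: 43316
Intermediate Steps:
z = 1 (z = sqrt(1) = 1)
X = 49 (X = (-7)**2 = 49)
f(N) = 4*N (f(N) = (1*4)*N = 4*N)
Z = 221 (Z = 22 + 199 = 221)
Z*f(X) = 221*(4*49) = 221*196 = 43316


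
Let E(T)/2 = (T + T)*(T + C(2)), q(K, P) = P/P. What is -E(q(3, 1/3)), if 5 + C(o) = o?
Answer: 8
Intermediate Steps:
C(o) = -5 + o
q(K, P) = 1
E(T) = 4*T*(-3 + T) (E(T) = 2*((T + T)*(T + (-5 + 2))) = 2*((2*T)*(T - 3)) = 2*((2*T)*(-3 + T)) = 2*(2*T*(-3 + T)) = 4*T*(-3 + T))
-E(q(3, 1/3)) = -4*(-3 + 1) = -4*(-2) = -1*(-8) = 8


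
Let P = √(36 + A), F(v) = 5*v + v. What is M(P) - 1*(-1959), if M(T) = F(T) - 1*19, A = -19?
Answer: 1940 + 6*√17 ≈ 1964.7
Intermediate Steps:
F(v) = 6*v
P = √17 (P = √(36 - 19) = √17 ≈ 4.1231)
M(T) = -19 + 6*T (M(T) = 6*T - 1*19 = 6*T - 19 = -19 + 6*T)
M(P) - 1*(-1959) = (-19 + 6*√17) - 1*(-1959) = (-19 + 6*√17) + 1959 = 1940 + 6*√17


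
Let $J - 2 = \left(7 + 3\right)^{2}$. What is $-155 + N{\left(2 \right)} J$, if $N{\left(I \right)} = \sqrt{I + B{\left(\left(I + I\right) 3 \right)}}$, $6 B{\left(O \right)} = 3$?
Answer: $-155 + 51 \sqrt{10} \approx 6.2762$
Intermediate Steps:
$B{\left(O \right)} = \frac{1}{2}$ ($B{\left(O \right)} = \frac{1}{6} \cdot 3 = \frac{1}{2}$)
$J = 102$ ($J = 2 + \left(7 + 3\right)^{2} = 2 + 10^{2} = 2 + 100 = 102$)
$N{\left(I \right)} = \sqrt{\frac{1}{2} + I}$ ($N{\left(I \right)} = \sqrt{I + \frac{1}{2}} = \sqrt{\frac{1}{2} + I}$)
$-155 + N{\left(2 \right)} J = -155 + \frac{\sqrt{2 + 4 \cdot 2}}{2} \cdot 102 = -155 + \frac{\sqrt{2 + 8}}{2} \cdot 102 = -155 + \frac{\sqrt{10}}{2} \cdot 102 = -155 + 51 \sqrt{10}$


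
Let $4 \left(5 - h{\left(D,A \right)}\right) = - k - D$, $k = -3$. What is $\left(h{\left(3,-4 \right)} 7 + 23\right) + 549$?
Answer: $607$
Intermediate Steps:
$h{\left(D,A \right)} = \frac{17}{4} + \frac{D}{4}$ ($h{\left(D,A \right)} = 5 - \frac{\left(-1\right) \left(-3\right) - D}{4} = 5 - \frac{3 - D}{4} = 5 + \left(- \frac{3}{4} + \frac{D}{4}\right) = \frac{17}{4} + \frac{D}{4}$)
$\left(h{\left(3,-4 \right)} 7 + 23\right) + 549 = \left(\left(\frac{17}{4} + \frac{1}{4} \cdot 3\right) 7 + 23\right) + 549 = \left(\left(\frac{17}{4} + \frac{3}{4}\right) 7 + 23\right) + 549 = \left(5 \cdot 7 + 23\right) + 549 = \left(35 + 23\right) + 549 = 58 + 549 = 607$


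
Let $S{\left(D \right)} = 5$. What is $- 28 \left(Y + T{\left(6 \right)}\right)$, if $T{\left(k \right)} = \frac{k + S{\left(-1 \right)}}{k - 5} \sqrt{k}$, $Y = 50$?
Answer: $-1400 - 308 \sqrt{6} \approx -2154.4$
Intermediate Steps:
$T{\left(k \right)} = \frac{\sqrt{k} \left(5 + k\right)}{-5 + k}$ ($T{\left(k \right)} = \frac{k + 5}{k - 5} \sqrt{k} = \frac{5 + k}{-5 + k} \sqrt{k} = \frac{\sqrt{k} \left(5 + k\right)}{-5 + k}$)
$- 28 \left(Y + T{\left(6 \right)}\right) = - 28 \left(50 + \frac{\sqrt{6} \left(5 + 6\right)}{-5 + 6}\right) = - 28 \left(50 + \sqrt{6} \cdot 1^{-1} \cdot 11\right) = - 28 \left(50 + \sqrt{6} \cdot 1 \cdot 11\right) = - 28 \left(50 + 11 \sqrt{6}\right) = -1400 - 308 \sqrt{6}$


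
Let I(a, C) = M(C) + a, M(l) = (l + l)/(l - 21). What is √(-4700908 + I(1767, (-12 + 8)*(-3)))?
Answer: I*√42292293/3 ≈ 2167.8*I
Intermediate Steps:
M(l) = 2*l/(-21 + l) (M(l) = (2*l)/(-21 + l) = 2*l/(-21 + l))
I(a, C) = a + 2*C/(-21 + C) (I(a, C) = 2*C/(-21 + C) + a = a + 2*C/(-21 + C))
√(-4700908 + I(1767, (-12 + 8)*(-3))) = √(-4700908 + (2*((-12 + 8)*(-3)) + 1767*(-21 + (-12 + 8)*(-3)))/(-21 + (-12 + 8)*(-3))) = √(-4700908 + (2*(-4*(-3)) + 1767*(-21 - 4*(-3)))/(-21 - 4*(-3))) = √(-4700908 + (2*12 + 1767*(-21 + 12))/(-21 + 12)) = √(-4700908 + (24 + 1767*(-9))/(-9)) = √(-4700908 - (24 - 15903)/9) = √(-4700908 - ⅑*(-15879)) = √(-4700908 + 5293/3) = √(-14097431/3) = I*√42292293/3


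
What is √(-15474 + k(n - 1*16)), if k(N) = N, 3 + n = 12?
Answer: I*√15481 ≈ 124.42*I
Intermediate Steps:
n = 9 (n = -3 + 12 = 9)
√(-15474 + k(n - 1*16)) = √(-15474 + (9 - 1*16)) = √(-15474 + (9 - 16)) = √(-15474 - 7) = √(-15481) = I*√15481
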